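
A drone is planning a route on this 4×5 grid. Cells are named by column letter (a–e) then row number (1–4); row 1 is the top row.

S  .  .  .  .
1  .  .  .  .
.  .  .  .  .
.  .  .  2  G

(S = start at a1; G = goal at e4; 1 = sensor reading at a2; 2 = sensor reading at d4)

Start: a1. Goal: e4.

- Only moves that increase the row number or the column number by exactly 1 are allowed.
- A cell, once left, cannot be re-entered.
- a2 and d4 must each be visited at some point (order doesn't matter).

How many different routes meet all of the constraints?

A right/down-only route from a1 to e4 makes exactly 3 down-moves and 4 right-moves in some order.
With no other constraints that would be C(7,3) = 35 routes.
A monotone route can only reach the required cells in the order a2, d4, so split there and multiply the segment counts: a1→a2: 1; a2→d4: 10; d4→e4: 1; product = 10.
That gives 10 routes.

10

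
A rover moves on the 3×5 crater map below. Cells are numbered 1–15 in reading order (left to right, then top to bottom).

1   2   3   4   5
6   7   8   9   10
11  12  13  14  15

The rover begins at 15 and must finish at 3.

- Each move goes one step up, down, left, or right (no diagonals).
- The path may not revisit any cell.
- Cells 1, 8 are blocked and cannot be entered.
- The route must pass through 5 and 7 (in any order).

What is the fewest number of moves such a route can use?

10

Any route passes through 5 and 7 in some order between 15 and 3. Summing Manhattan distances along each leg and taking the cheapest ordering (15 → 5 → 7 → 3) gives a lower bound of 2 + 4 + 2 = 8 moves.
The shortest route satisfying every rule uses 10 moves: 15 → 10 → 5 → 4 → 9 → 14 → 13 → 12 → 7 → 2 → 3.
The bound of 8 isn't tight here; checking systematically, no route of length 8 through 9 satisfies every constraint, so 10 is the minimum.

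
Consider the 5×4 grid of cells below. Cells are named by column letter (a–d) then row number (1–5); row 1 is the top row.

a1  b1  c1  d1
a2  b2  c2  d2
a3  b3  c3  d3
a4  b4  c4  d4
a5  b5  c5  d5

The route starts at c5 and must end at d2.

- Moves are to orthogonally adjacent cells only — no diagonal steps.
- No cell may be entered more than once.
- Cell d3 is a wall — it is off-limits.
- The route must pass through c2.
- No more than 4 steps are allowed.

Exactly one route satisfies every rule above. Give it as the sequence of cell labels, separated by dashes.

The budget equals the shortest possible length, so every move has to be on a shortest route through the required cells.
Route from c5: 3× up (reaching c2), right to d2 — 4 moves in all.
Check: all required cells visited; 4 ≤ 4 moves.

c5 - c4 - c3 - c2 - d2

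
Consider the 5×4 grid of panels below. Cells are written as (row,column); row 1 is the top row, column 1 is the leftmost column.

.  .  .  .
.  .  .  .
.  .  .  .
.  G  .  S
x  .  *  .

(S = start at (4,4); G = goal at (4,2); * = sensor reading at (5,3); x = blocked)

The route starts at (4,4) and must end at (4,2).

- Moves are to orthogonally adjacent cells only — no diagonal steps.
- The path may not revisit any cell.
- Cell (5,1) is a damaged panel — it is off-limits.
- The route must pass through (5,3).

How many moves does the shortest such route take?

Any route passes through (5,3) somewhere between (4,4) and (4,2). Summing Manhattan distances along the two legs ((4,4) → (5,3) → (4,2)) gives a lower bound of 2 + 2 = 4 moves.
A route of 4 moves achieves this: (4,4) → (5,4) → (5,3) → (4,3) → (4,2).
Since 4 matches the lower bound, it is optimal.

4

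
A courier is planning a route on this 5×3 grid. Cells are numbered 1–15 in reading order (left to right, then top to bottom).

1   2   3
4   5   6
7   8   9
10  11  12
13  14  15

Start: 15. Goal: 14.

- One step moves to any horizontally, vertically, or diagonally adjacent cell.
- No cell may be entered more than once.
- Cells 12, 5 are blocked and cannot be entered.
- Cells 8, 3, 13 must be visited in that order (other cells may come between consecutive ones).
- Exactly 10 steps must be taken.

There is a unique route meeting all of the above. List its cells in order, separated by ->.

The waypoints must appear in the order 8, 3, 13, with no cell reused.
Route from 15: up-left 1 to 11, up 1 to 8, up-right 1 to 6, up 1 to 3, left 1 to 2, down-left 1 to 4, down 3 to 13, right 1 to 14 — 10 moves in all.
Check: order respected (8 at step 2, 3 at step 4, 13 at step 9); 10 moves as required.

15 -> 11 -> 8 -> 6 -> 3 -> 2 -> 4 -> 7 -> 10 -> 13 -> 14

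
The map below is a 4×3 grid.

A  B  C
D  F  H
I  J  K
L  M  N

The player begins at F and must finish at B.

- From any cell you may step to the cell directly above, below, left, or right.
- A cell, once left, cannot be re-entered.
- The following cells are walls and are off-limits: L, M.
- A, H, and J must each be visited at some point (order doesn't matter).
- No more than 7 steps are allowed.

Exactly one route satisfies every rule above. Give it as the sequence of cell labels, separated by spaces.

Any route must reach A, H, and J and still end at B within 7 moves, so the order of the required stops is forced.
Route from F: right to H, down to K, 2× left (reaching I), 2× up (reaching A), right to B — 7 moves in all.
Check: all required cells visited; 7 ≤ 7 moves.

F H K J I D A B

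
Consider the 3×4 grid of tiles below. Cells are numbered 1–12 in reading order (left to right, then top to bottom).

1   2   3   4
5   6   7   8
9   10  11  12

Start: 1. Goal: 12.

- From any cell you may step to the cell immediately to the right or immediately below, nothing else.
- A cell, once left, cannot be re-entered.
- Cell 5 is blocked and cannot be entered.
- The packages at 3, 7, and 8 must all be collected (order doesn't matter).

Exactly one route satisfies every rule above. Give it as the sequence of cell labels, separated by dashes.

Moves only go right or down, so the column and row indices never decrease.
Route from 1: right 2 to 3, down 1 to 7, right 1 to 8, down 1 to 12 — 5 moves in all.
Check: all required cells visited.

1 - 2 - 3 - 7 - 8 - 12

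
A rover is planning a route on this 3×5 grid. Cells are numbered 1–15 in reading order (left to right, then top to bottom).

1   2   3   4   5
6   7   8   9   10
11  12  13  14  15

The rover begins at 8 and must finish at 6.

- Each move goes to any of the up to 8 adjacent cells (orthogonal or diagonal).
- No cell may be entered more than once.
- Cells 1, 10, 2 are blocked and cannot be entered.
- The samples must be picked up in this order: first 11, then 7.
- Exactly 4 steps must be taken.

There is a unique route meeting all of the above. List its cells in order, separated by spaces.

The waypoints must appear in the order 11, 7, with no cell reused.
Route from 8: down-left 1 to 12, left 1 to 11, up-right 1 to 7, left 1 to 6 — 4 moves in all.
Check: order respected (11 at step 2, 7 at step 3); 4 moves as required.

8 12 11 7 6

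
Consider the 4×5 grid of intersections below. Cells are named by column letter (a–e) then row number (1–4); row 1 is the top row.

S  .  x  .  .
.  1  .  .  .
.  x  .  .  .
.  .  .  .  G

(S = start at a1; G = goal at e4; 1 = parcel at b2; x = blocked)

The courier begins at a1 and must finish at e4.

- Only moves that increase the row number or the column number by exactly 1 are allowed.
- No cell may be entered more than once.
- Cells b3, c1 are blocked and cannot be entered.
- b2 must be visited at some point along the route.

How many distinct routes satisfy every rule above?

12

A right/down-only route from a1 to e4 makes exactly 3 down-moves and 4 right-moves in some order.
With no other constraints that would be C(7,3) = 35 routes.
Split at b2 and multiply the segment counts (each segment already excludes blocked cells): a1→b2: 2; b2→e4: 6; product = 12.
That gives 12 routes.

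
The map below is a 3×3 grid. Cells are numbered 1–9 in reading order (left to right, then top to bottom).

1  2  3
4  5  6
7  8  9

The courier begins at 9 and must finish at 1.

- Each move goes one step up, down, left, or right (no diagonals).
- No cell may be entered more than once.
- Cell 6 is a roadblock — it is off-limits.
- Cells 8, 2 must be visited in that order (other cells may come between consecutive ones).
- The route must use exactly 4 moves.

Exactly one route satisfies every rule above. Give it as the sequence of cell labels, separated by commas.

9, 8, 5, 2, 1

The waypoints must appear in the order 8, 2, with no cell reused.
Route from 9: left 1 to 8, up 2 to 2, left 1 to 1 — 4 moves in all.
Check: order respected (8 at step 1, 2 at step 3); 4 moves as required.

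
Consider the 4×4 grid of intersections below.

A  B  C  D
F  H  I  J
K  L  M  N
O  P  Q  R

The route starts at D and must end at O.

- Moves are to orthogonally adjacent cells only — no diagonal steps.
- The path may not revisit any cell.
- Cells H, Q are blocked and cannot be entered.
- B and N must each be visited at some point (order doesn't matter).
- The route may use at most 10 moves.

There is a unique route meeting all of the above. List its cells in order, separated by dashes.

D - J - N - M - I - C - B - A - F - K - O

Any route must reach B and N and still end at O within 10 moves, so the order of the required stops is forced.
Route from D: 2× down (reaching N), left to M, 2× up (reaching C), 2× left (reaching A), 3× down (reaching O) — 10 moves in all.
Check: all required cells visited; 10 ≤ 10 moves.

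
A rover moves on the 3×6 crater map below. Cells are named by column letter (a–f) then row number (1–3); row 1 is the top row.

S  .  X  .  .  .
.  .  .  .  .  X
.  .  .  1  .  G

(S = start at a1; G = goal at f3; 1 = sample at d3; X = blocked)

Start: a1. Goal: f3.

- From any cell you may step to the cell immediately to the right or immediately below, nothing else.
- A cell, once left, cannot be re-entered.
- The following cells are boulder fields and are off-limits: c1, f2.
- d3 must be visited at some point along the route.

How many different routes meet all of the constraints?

A right/down-only route from a1 to f3 makes exactly 2 down-moves and 5 right-moves in some order.
With no other constraints that would be C(7,2) = 21 routes.
Split at d3 and multiply the segment counts (each segment already excludes blocked cells): a1→d3: 7; d3→f3: 1; product = 7.
That gives 7 routes.

7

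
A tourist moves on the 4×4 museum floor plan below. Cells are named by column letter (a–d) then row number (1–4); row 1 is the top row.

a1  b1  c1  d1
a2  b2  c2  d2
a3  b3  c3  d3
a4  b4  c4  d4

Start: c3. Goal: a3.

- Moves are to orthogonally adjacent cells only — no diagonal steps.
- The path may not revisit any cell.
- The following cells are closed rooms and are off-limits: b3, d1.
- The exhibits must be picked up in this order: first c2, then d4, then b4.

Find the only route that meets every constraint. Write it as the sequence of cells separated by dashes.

The waypoints must appear in the order c2, d4, b4, with no cell reused.
Route from c3: up to c2, right to d2, 2× down (reaching d4), 3× left (reaching a4), up to a3 — 8 moves in all.
Check: order respected (c2 at step 1, d4 at step 4, b4 at step 6).

c3 - c2 - d2 - d3 - d4 - c4 - b4 - a4 - a3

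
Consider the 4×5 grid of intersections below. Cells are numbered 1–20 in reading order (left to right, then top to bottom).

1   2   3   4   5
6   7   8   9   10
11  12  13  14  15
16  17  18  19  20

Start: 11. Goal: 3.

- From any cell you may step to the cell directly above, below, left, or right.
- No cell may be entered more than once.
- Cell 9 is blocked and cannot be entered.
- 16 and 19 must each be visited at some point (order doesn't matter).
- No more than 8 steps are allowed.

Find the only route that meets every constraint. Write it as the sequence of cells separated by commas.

The 8-move cap with required stops at 16, 19 leaves no slack for detours.
Route from 11: down to 16, 3× right (reaching 19), up to 14, left to 13, 2× up (reaching 3) — 8 moves in all.
Check: all required cells visited; 8 ≤ 8 moves.

11, 16, 17, 18, 19, 14, 13, 8, 3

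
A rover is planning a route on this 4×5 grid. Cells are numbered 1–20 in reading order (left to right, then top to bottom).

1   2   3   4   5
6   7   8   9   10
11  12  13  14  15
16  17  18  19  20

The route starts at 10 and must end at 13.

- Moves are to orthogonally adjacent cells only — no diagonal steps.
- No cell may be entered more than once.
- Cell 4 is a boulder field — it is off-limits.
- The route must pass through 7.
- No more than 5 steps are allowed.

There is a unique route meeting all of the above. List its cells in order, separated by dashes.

The budget equals the shortest possible length, so every move has to be on a shortest route through the required cells.
Route from 10: left 3 to 7, down 1 to 12, right 1 to 13 — 5 moves in all.
Check: all required cells visited; 5 ≤ 5 moves.

10 - 9 - 8 - 7 - 12 - 13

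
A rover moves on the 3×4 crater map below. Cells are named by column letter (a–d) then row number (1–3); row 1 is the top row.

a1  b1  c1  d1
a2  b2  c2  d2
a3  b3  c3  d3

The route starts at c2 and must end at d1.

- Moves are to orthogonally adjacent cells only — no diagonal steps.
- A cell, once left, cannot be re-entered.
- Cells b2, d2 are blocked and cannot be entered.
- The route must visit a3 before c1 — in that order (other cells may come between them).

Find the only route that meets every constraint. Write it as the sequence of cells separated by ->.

The waypoints must appear in the order a3, c1, with no cell reused.
Route from c2: down 1 to c3, left 2 to a3, up 2 to a1, right 3 to d1 — 8 moves in all.
Check: order respected (a3 at step 3, c1 at step 7).

c2 -> c3 -> b3 -> a3 -> a2 -> a1 -> b1 -> c1 -> d1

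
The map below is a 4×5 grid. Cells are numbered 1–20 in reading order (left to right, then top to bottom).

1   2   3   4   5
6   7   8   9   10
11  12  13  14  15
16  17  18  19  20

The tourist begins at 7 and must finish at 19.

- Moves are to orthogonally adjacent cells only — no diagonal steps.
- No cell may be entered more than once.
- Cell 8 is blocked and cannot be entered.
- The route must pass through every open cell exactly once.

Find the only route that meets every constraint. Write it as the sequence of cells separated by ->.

Need to visit all 19 open cells exactly once, starting at 7 and ending at 19.
Route from 7: down 1 to 12, right 1 to 13, down 1 to 18, left 2 to 16, up 3 to 1, right 4 to 5, down 1 to 10, left 1 to 9, down 1 to 14, right 1 to 15, down 1 to 20, left 1 to 19 — 18 moves in all.
Check: all 19 open cells covered.

7 -> 12 -> 13 -> 18 -> 17 -> 16 -> 11 -> 6 -> 1 -> 2 -> 3 -> 4 -> 5 -> 10 -> 9 -> 14 -> 15 -> 20 -> 19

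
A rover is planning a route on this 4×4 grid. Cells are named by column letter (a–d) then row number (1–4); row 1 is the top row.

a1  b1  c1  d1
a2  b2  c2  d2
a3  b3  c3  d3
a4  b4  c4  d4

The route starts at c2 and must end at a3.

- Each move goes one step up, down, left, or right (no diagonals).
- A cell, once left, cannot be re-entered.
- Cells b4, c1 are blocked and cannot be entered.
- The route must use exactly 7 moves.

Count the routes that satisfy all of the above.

3

Need simple routes of exactly 7 moves from c2 to a3 (Manhattan distance 3, so 2 moves are spent on a detour and 2 undoing it).
Enumerating: c2 c3 b3 b2 b1 a1 a2 a3 | c2 d2 d3 d4 c4 c3 b3 a3 | c2 d2 d3 c3 b3 b2 a2 a3.
That gives 3 routes.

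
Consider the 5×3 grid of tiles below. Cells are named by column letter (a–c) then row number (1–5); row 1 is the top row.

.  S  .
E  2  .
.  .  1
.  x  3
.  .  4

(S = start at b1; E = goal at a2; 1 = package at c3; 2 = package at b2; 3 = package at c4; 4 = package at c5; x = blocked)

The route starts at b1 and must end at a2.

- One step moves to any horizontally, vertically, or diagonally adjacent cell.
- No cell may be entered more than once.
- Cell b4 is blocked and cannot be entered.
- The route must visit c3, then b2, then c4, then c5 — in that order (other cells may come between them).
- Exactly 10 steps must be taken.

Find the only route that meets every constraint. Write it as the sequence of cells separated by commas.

b1, c2, c3, b2, b3, c4, c5, b5, a4, a3, a2

The waypoints must appear in the order c3, b2, c4, c5, with no cell reused.
Route from b1: down-right 1 to c2, down 1 to c3, up-left 1 to b2, down 1 to b3, down-right 1 to c4, down 1 to c5, left 1 to b5, up-left 1 to a4, up 2 to a2 — 10 moves in all.
Check: order respected (1 at step 2, 2 at step 3, 3 at step 5, 4 at step 6); 10 moves as required.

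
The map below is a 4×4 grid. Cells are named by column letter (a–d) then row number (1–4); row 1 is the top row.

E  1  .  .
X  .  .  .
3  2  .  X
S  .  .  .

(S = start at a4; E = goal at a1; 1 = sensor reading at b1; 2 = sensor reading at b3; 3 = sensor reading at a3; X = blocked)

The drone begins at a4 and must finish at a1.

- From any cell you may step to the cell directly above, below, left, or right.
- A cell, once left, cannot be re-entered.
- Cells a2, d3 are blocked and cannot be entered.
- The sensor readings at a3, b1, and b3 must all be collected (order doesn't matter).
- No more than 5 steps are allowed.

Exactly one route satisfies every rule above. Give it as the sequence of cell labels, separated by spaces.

The budget equals the shortest possible length, so every move has to be on a shortest route through the required cells.
Route from a4: up 1 to a3, right 1 to b3, up 2 to b1, left 1 to a1 — 5 moves in all.
Check: all required cells visited; 5 ≤ 5 moves.

a4 a3 b3 b2 b1 a1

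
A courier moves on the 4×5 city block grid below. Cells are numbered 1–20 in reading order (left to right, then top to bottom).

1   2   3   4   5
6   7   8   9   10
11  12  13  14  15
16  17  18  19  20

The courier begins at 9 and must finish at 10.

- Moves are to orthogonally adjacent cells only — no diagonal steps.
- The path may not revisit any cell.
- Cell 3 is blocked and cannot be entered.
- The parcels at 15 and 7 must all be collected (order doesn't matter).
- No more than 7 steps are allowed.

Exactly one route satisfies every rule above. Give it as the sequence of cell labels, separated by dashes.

The 7-move cap with required stops at 15, 7 leaves no slack for detours.
Route from 9: left 2 to 7, down 1 to 12, right 3 to 15, up 1 to 10 — 7 moves in all.
Check: all required cells visited; 7 ≤ 7 moves.

9 - 8 - 7 - 12 - 13 - 14 - 15 - 10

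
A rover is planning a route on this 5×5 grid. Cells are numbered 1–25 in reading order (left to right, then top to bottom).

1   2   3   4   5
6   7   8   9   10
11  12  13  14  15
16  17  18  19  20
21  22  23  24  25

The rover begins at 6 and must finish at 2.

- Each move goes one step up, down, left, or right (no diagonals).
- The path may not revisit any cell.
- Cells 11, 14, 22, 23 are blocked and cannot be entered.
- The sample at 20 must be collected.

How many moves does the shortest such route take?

12

Any route passes through 20 somewhere between 6 and 2. Summing Manhattan distances along the two legs (6 → 20 → 2) gives a lower bound of 6 + 6 = 12 moves.
A route of 12 moves achieves this: 6 → 7 → 12 → 17 → 18 → 19 → 20 → 15 → 10 → 5 → 4 → 3 → 2.
Since 12 matches the lower bound, it is optimal.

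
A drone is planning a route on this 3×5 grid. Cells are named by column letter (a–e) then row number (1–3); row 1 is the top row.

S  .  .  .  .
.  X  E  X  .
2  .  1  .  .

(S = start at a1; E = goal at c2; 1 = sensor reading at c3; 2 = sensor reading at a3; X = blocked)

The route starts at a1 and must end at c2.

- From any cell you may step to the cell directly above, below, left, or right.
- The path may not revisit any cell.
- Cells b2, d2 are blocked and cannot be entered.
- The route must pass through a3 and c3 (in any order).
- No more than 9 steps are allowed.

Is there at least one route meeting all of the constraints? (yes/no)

One route that works: a1 → a2 → a3 → b3 → c3 → c2.

yes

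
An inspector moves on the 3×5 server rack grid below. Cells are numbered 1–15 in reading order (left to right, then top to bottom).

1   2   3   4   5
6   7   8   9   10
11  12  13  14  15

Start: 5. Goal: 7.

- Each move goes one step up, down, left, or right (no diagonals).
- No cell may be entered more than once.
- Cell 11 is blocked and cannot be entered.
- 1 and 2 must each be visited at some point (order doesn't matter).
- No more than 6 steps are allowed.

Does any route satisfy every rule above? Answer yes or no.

One route that works: 5 → 4 → 3 → 2 → 1 → 6 → 7.

yes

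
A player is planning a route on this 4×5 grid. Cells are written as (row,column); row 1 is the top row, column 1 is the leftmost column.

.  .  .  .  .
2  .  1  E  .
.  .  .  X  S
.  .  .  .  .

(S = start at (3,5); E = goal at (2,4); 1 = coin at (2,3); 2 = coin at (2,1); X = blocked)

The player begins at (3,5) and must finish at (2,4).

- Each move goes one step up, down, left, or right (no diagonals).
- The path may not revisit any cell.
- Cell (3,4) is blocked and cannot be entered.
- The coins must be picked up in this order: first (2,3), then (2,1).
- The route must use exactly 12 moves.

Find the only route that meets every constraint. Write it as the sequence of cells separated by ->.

The waypoints must appear in the order (2,3), (2,1), with no cell reused.
Route from (3,5): down 1 to (4,5), left 2 to (4,3), up 2 to (2,3), left 2 to (2,1), up 1 to (1,1), right 3 to (1,4), down 1 to (2,4) — 12 moves in all.
Check: order respected (1 at step 5, 2 at step 7); 12 moves as required.

(3,5) -> (4,5) -> (4,4) -> (4,3) -> (3,3) -> (2,3) -> (2,2) -> (2,1) -> (1,1) -> (1,2) -> (1,3) -> (1,4) -> (2,4)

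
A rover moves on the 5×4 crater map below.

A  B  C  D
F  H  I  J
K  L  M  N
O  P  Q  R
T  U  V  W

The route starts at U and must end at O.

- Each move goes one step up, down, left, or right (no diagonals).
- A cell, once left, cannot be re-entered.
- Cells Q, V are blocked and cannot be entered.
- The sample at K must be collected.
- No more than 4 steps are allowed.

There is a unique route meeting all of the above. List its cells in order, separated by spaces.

Any route must reach K and still end at O within 4 moves, so the order of the required stops is forced.
Route from U: 2× up (reaching L), left to K, down to O — 4 moves in all.
Check: all required cells visited; 4 ≤ 4 moves.

U P L K O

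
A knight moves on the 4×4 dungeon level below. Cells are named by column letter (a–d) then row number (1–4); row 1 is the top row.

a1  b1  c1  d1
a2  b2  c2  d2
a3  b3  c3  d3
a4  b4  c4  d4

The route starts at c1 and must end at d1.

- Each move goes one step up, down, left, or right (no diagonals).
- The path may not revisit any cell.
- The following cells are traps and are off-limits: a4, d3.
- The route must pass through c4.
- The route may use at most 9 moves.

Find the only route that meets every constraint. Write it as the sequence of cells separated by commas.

Any route must reach c4 and still end at d1 within 9 moves, so the order of the required stops is forced.
Route from c1: left 1 to b1, down 3 to b4, right 1 to c4, up 2 to c2, right 1 to d2, up 1 to d1 — 9 moves in all.
Check: all required cells visited; 9 ≤ 9 moves.

c1, b1, b2, b3, b4, c4, c3, c2, d2, d1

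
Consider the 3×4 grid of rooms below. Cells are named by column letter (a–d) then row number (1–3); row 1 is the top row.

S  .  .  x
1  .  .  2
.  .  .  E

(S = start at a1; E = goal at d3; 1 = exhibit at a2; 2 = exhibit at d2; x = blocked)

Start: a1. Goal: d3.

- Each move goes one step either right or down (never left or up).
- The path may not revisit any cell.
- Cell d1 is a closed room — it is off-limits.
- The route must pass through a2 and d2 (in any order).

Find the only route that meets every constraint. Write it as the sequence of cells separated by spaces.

Moves only go right or down, so the column and row indices never decrease.
Route from a1: down to a2, 3× right (reaching d2), down to d3 — 5 moves in all.
Check: all required cells visited.

a1 a2 b2 c2 d2 d3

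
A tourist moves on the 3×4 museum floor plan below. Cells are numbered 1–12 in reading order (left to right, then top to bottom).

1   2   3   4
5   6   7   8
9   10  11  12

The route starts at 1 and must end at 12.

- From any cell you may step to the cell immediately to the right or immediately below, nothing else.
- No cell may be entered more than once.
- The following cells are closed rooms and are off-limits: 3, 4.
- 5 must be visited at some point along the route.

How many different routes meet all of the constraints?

4

A right/down-only route from 1 to 12 makes exactly 2 down-moves and 3 right-moves in some order.
With no other constraints that would be C(5,2) = 10 routes.
Split at 5 and multiply the segment counts (each segment already excludes blocked cells): 1→5: 1; 5→12: 4; product = 4.
That gives 4 routes.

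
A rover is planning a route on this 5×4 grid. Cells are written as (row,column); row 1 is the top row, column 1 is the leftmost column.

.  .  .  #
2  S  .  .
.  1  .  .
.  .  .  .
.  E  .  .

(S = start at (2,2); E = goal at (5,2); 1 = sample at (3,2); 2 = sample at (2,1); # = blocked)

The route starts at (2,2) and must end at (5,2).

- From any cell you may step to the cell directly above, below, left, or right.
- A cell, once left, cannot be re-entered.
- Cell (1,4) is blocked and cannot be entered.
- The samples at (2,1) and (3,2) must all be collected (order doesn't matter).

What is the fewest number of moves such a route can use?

Any route passes through (2,1) and (3,2) in some order between (2,2) and (5,2). Summing Manhattan distances along each leg and taking the cheapest ordering ((2,2) → (2,1) → (3,2) → (5,2)) gives a lower bound of 1 + 2 + 2 = 5 moves.
A route of 5 moves achieves this: (2,2) → (2,1) → (3,1) → (3,2) → (4,2) → (5,2).
Since 5 matches the lower bound, it is optimal.

5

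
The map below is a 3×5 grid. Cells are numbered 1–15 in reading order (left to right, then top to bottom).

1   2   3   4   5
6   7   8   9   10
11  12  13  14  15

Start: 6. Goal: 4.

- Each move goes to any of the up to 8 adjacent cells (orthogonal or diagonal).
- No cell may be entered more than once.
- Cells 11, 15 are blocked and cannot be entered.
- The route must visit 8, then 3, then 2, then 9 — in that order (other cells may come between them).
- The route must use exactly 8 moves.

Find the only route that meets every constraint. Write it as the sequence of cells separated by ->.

The waypoints must appear in the order 8, 3, 2, 9, with no cell reused.
Route from 6: down-right 1 to 12, up-right 1 to 8, up 1 to 3, left 1 to 2, down 1 to 7, down-right 1 to 13, up-right 1 to 9, up 1 to 4 — 8 moves in all.
Check: order respected (8 at step 2, 3 at step 3, 2 at step 4, 9 at step 7); 8 moves as required.

6 -> 12 -> 8 -> 3 -> 2 -> 7 -> 13 -> 9 -> 4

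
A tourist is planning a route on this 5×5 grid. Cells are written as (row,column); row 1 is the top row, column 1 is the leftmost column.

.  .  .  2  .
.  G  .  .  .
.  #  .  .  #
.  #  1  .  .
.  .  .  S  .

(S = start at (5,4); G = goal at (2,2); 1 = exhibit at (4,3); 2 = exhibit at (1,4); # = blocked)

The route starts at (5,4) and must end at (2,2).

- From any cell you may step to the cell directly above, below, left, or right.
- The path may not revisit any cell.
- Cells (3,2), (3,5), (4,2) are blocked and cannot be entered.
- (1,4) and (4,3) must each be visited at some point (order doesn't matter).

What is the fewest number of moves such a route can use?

9

Any route passes through (1,4) and (4,3) in some order between (5,4) and (2,2). Summing Manhattan distances along each leg and taking the cheapest ordering ((5,4) → (4,3) → (1,4) → (2,2)) gives a lower bound of 2 + 4 + 3 = 9 moves.
A route of 9 moves achieves this: (5,4) → (4,4) → (4,3) → (3,3) → (2,3) → (2,4) → (1,4) → (1,3) → (1,2) → (2,2).
Since 9 matches the lower bound, it is optimal.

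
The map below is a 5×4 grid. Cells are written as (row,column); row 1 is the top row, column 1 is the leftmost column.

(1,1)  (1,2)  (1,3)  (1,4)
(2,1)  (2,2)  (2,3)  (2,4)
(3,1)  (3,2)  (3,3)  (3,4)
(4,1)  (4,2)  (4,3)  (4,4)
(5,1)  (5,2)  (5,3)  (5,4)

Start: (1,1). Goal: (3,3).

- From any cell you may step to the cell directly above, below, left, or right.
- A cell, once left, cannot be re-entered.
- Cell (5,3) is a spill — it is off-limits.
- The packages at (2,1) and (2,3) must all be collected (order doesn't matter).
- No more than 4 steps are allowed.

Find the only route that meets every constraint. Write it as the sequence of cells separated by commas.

(1,1), (2,1), (2,2), (2,3), (3,3)

The budget equals the shortest possible length, so every move has to be on a shortest route through the required cells.
Route from (1,1): down 1 to (2,1), right 2 to (2,3), down 1 to (3,3) — 4 moves in all.
Check: all required cells visited; 4 ≤ 4 moves.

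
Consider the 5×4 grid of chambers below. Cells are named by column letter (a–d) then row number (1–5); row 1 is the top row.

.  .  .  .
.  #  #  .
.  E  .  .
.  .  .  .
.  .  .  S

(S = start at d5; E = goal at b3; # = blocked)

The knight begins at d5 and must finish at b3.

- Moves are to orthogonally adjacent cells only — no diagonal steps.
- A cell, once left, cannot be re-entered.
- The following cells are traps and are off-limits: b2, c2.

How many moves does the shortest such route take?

4

The Manhattan distance from d5 to b3 is |5−3| + |4−2| = 4, so at least 4 moves are needed.
A route of 4 moves achieves this: d5 → d4 → d3 → c3 → b3.
Since 4 matches the lower bound, it is optimal.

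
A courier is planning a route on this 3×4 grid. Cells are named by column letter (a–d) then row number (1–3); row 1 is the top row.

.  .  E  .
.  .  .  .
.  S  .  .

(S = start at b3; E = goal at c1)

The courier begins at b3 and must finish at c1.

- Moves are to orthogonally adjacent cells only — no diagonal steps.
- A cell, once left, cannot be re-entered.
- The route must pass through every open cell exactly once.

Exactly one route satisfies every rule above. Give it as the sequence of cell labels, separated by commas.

Need to visit all 12 open cells exactly once, starting at b3 and ending at c1.
Route from b3: left 1 to a3, up 2 to a1, right 1 to b1, down 1 to b2, right 1 to c2, down 1 to c3, right 1 to d3, up 2 to d1, left 1 to c1 — 11 moves in all.
Check: all 12 open cells covered.

b3, a3, a2, a1, b1, b2, c2, c3, d3, d2, d1, c1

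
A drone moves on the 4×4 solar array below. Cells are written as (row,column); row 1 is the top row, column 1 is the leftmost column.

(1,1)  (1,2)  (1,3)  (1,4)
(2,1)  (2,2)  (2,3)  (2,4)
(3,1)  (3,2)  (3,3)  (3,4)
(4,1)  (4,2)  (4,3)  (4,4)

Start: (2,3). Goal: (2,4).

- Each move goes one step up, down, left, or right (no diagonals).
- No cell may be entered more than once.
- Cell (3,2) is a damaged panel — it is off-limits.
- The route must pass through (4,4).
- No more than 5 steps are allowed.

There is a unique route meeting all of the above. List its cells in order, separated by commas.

(2,3), (3,3), (4,3), (4,4), (3,4), (2,4)

The budget equals the shortest possible length, so every move has to be on a shortest route through the required cells.
Route from (2,3): down 2 to (4,3), right 1 to (4,4), up 2 to (2,4) — 5 moves in all.
Check: all required cells visited; 5 ≤ 5 moves.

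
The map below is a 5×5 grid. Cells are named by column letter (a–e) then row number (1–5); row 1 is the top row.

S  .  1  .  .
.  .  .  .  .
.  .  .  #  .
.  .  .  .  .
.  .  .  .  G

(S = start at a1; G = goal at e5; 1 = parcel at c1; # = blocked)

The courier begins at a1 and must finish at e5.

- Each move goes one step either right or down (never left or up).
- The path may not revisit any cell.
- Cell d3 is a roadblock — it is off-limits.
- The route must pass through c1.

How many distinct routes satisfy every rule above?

6

A right/down-only route from a1 to e5 makes exactly 4 down-moves and 4 right-moves in some order.
With no other constraints that would be C(8,4) = 70 routes.
Split at c1 and multiply the segment counts (each segment already excludes blocked cells): a1→c1: 1; c1→e5: 6; product = 6.
That gives 6 routes.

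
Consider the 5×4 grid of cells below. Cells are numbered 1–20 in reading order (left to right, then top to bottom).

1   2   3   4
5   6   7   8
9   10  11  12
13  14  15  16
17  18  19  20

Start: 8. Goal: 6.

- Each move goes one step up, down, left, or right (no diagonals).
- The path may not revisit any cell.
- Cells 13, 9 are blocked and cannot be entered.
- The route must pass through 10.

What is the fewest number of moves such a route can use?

Any route passes through 10 somewhere between 8 and 6. Summing Manhattan distances along the two legs (8 → 10 → 6) gives a lower bound of 3 + 1 = 4 moves.
A route of 4 moves achieves this: 8 → 12 → 11 → 10 → 6.
Since 4 matches the lower bound, it is optimal.

4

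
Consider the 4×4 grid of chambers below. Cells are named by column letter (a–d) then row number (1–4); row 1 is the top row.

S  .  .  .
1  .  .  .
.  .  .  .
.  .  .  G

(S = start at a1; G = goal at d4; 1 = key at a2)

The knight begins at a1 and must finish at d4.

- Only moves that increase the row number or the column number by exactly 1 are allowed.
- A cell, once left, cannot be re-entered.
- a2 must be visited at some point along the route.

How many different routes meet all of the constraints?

10

A right/down-only route from a1 to d4 makes exactly 3 down-moves and 3 right-moves in some order.
With no other constraints that would be C(6,3) = 20 routes.
Split at a2 and multiply the segment counts: a1→a2: 1; a2→d4: 10; product = 10.
That gives 10 routes.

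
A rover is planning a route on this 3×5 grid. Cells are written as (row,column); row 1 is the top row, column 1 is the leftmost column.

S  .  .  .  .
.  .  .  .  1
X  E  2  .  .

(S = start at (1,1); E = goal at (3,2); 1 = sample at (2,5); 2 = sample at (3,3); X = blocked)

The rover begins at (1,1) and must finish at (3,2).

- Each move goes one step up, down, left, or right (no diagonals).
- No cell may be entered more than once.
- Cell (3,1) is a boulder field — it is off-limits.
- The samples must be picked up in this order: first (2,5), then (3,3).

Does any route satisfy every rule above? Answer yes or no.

One route that works: (1,1) → (2,1) → (2,2) → (2,3) → (2,4) → (2,5) → (3,5) → (3,4) → (3,3) → (3,2).

yes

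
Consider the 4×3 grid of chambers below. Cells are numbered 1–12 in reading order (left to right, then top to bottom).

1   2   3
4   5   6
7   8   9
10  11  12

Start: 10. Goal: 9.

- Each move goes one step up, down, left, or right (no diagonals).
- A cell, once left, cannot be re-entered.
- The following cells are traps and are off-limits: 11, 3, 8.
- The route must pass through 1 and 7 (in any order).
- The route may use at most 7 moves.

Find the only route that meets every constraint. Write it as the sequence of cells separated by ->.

Any route must reach 1 and 7 and still end at 9 within 7 moves, so the order of the required stops is forced.
Route from 10: up 3 to 1, right 1 to 2, down 1 to 5, right 1 to 6, down 1 to 9 — 7 moves in all.
Check: all required cells visited; 7 ≤ 7 moves.

10 -> 7 -> 4 -> 1 -> 2 -> 5 -> 6 -> 9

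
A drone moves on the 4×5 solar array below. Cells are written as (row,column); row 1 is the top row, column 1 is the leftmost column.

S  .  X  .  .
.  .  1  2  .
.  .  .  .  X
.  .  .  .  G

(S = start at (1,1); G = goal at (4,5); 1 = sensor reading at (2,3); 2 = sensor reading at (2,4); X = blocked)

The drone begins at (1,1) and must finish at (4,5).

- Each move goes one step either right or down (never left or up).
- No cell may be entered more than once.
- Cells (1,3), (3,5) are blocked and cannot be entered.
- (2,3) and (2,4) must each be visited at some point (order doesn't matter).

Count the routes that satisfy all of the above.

A right/down-only route from (1,1) to (4,5) makes exactly 3 down-moves and 4 right-moves in some order.
With no other constraints that would be C(7,3) = 35 routes.
A monotone route can only reach the required cells in the order (2,3), (2,4), so split there and multiply the segment counts (each segment already excludes blocked cells): (1,1)→(2,3): 2; (2,3)→(2,4): 1; (2,4)→(4,5): 1; product = 2.
That gives 2 routes.

2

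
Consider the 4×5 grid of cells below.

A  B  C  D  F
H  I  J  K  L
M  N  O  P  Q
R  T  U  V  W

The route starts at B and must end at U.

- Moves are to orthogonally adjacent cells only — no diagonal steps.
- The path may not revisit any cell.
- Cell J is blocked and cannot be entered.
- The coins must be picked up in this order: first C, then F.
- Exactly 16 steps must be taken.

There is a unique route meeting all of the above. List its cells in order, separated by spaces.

B C D F L Q W V P O N I H M R T U

The waypoints must appear in the order C, F, with no cell reused.
Route from B: 3× right (reaching F), 3× down (reaching W), left to V, up to P, 2× left (reaching N), up to I, left to H, 2× down (reaching R), 2× right (reaching U) — 16 moves in all.
Check: order respected (C at step 1, F at step 3); 16 moves as required.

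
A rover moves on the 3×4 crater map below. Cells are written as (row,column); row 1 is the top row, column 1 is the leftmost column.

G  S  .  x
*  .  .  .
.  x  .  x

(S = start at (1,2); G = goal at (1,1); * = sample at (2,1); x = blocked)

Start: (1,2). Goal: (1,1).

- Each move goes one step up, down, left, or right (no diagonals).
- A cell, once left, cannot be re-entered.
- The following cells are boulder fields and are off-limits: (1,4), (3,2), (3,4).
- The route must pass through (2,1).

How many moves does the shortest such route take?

3

Any route passes through (2,1) somewhere between (1,2) and (1,1). Summing Manhattan distances along the two legs ((1,2) → (2,1) → (1,1)) gives a lower bound of 2 + 1 = 3 moves.
A route of 3 moves achieves this: (1,2) → (2,2) → (2,1) → (1,1).
Since 3 matches the lower bound, it is optimal.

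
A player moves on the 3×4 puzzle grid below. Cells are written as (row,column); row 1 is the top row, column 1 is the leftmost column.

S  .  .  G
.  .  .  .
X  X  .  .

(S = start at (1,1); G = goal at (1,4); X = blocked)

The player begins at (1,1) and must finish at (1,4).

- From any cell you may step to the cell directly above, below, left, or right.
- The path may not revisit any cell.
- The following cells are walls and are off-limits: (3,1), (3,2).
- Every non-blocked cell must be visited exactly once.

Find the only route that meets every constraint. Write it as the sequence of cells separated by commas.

(1,1), (2,1), (2,2), (1,2), (1,3), (2,3), (3,3), (3,4), (2,4), (1,4)

Need to visit all 10 open cells exactly once, starting at (1,1) and ending at (1,4).
Cell (3,4) has only two open neighbours ((2,4) and (3,3)), so the path must pass straight through it: one of those is the cell it's entered from and the other is where it exits.
Route from (1,1): down 1 to (2,1), right 1 to (2,2), up 1 to (1,2), right 1 to (1,3), down 2 to (3,3), right 1 to (3,4), up 2 to (1,4) — 9 moves in all.
Check: all 10 open cells covered.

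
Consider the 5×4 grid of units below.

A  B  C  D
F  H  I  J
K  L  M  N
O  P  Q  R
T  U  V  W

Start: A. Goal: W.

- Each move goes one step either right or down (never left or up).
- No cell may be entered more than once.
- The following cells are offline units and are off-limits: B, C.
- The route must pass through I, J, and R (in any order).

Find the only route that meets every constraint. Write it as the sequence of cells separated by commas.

Moves only go right or down, so the column and row indices never decrease.
Route from A: down 1 to F, right 3 to J, down 3 to W — 7 moves in all.
Check: all required cells visited.

A, F, H, I, J, N, R, W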